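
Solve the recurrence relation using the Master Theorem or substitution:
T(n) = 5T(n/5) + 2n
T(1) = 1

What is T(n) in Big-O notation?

By Master Theorem: a=5, b=5, f(n)=2n. Since log_5(5) = 1 and f(n) = Θ(n^1), Case 2 applies. T(n) = O(n log n).

Answer: O(n log n)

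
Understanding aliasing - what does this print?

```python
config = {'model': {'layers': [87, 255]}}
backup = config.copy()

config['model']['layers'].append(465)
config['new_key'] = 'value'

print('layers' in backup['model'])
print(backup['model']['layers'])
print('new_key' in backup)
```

Key concept: shallow copy gotcha with nested dict.
Step by step:
`config = {'model': {'layers': [87, 255]}}` → config = {'model': {'layers': [87, 255]}}
`backup = config.copy()` → backup = {'model': {'layers': [87, 255]}}
`config['model']['layers'].append(465)` → config = {'model': {'layers': [87, 255, 465]}}; backup = {'model': {'layers': [87, 255, 465]}}
`config['new_key'] = 'value'` → config = {'model': {'layers': [87, 255, 465]}, 'new_key': 'value'}
`print('layers' in backup['model'])` → prints True
`print(backup['model']['layers'])` → prints [87, 255, 465]
`print('new_key' in backup)` → prints False

Answer:
True
[87, 255, 465]
False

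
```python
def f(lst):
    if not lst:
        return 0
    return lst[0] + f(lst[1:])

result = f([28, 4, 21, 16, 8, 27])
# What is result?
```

28 + 4 + 21 + 16 + 8 + 27 + 0 = 104

Answer: 104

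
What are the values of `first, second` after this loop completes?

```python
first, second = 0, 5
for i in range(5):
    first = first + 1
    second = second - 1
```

first goes 0→5, second goes 5→0
`first, second` takes the values: (0, 5) → (1, 5) → (1, 4) → (2, 4) → (2, 3) → (3, 3) → (3, 2) → (4, 2) → (4, 1) → (5, 1) → (5, 0)

Answer: 5, 0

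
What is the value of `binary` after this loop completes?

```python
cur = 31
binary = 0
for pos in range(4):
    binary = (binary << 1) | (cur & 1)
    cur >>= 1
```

Reverse lowest 4 bits of 31
`binary` takes the values: 0 → 1 → 3 → 7 → 15

Answer: 15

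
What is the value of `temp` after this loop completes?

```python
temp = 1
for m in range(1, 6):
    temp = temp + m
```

Start at 1, add 1 through 5
`temp` takes the values: 1 → 2 → 4 → 7 → 11 → 16

Answer: 16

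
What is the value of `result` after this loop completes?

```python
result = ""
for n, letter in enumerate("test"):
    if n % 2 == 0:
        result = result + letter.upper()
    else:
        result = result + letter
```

Uppercase even positions in 'test'
`result` takes the values: "" → "T" → "Te" → "TeS" → "TeSt"

Answer: "TeSt"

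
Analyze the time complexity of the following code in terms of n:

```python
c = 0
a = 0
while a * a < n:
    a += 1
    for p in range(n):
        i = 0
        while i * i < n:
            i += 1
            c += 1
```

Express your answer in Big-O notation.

Each loop level contributes: √n × n × √n. Multiplying the contributions gives O(n^2).

Answer: O(n^2)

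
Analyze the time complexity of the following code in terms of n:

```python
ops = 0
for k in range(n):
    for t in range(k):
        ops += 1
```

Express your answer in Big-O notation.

Each loop level contributes: n × n. Multiplying the contributions gives O(n^2).

Answer: O(n^2)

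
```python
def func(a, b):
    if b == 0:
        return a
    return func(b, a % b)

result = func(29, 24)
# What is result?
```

func(29, 24) -> func(24, 5) -> func(5, 4) -> func(4, 1) -> func(1, 0) -> 1

Answer: 1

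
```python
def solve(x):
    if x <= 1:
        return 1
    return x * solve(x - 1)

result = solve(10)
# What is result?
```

solve(10) = 10 * 9 * 8 * 7 * 6 * 5 * 4 * 3 * 2 * 1 = 3628800

Answer: 3628800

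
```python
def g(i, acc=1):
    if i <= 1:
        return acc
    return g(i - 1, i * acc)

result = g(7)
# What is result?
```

Accumulator trace (n, acc): (7, 1) -> (6, 7) -> (5, 42) -> (4, 210) -> (3, 840) -> (2, 2520) -> (1, 5040) -> return 5040

Answer: 5040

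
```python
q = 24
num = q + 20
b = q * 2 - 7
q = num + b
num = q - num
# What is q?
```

Trace:
`q = 24` → q = 24
`num = q + 20` → num = 44
`b = q * 2 - 7` → b = 41
`q = num + b` → q = 85
`num = q - num` → num = 41
So q = 85

Answer: 85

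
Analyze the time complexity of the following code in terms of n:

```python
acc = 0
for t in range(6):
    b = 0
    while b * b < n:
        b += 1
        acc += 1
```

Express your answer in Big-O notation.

Each loop level contributes: 1 × √n. Multiplying the contributions gives O(√n).

Answer: O(√n)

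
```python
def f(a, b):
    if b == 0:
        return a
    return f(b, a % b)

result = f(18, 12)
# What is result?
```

f(18, 12) -> f(12, 6) -> f(6, 0) -> 6

Answer: 6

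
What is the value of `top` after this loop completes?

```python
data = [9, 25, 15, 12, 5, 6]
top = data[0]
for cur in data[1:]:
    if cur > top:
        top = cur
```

Maximum of [9, 25, 15, 12, 5, 6]
`top` takes the values: 9 → 25

Answer: 25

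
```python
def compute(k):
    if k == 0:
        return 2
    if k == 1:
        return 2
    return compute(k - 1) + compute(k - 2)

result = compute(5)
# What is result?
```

Build up from base cases: compute(0)=2, compute(1)=2, compute(2)=4, compute(3)=6, compute(4)=10, compute(5)=16

Answer: 16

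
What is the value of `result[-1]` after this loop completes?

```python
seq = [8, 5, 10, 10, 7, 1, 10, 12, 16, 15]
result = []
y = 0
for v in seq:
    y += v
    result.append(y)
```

Cumulative sum ends at 94
`result` takes the values: [] → [8] → [8, 13] → [8, 13, 23] → [8, 13, 23, 33] → [8, 13, 23, 33, 40] → [8, 13, 23, 33, 40, 41] → [8, 13, 23, 33, 40, 41, 51] → [8, 13, 23, 33, 40, 41, 51, 63] → [8, 13, 23, 33, 40, 41, 51, 63, 79] → [8, 13, 23, 33, 40, 41, 51, 63, 79, 94]
So `result[-1]` = 94

Answer: 94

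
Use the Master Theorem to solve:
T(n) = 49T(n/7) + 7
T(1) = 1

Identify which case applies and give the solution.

a=49, b=7, f(n)=7. log_7(49) = 2. Since c=0 < 2, Case 1 applies: T(n) = Θ(n^log_b(a)) = O(n^2).

Answer: O(n^2) - Case 1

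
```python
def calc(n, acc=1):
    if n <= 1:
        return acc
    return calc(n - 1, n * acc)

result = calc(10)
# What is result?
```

Accumulator trace (n, acc): (10, 1) -> (9, 10) -> (8, 90) -> (7, 720) -> (6, 5040) -> (5, 30240) -> (4, 151200) -> (3, 604800) -> (2, 1814400) -> (1, 3628800) -> return 3628800

Answer: 3628800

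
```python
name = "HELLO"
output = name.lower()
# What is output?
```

Trace:
`name = "HELLO"` → name = 'HELLO'
`output = name.lower()` → output = 'hello'
So output = 'hello'

Answer: 'hello'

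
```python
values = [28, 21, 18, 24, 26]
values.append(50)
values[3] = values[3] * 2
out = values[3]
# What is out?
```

Trace:
`values = [28, 21, 18, 24, 26]` → values = [28, 21, 18, 24, 26]
`values.append(50)` → values = [28, 21, 18, 24, 26, 50]
`values[3] = values[3] * 2` → values = [28, 21, 18, 48, 26, 50]
`out = values[3]` → out = 48
So out = 48

Answer: 48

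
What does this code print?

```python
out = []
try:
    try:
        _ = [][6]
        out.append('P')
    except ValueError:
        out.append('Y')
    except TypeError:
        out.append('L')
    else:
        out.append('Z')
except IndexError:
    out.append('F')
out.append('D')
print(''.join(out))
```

Execution trace: 'F' (outer except IndexError) → 'D' (after the try/except). Output: FD

Answer: FD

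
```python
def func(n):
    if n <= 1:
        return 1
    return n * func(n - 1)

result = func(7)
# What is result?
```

func(7) = 7 * 6 * 5 * 4 * 3 * 2 * 1 = 5040

Answer: 5040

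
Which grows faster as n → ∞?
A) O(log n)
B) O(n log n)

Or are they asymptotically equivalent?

O(log n) vs O(n log n): Higher order terms dominate.

Answer: B) O(n log n) grows faster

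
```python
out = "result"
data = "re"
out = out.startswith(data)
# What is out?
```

Trace:
`out = "result"` → out = 'result'
`data = "re"` → data = 're'
`out = out.startswith(data)` → out = True
So out = True

Answer: True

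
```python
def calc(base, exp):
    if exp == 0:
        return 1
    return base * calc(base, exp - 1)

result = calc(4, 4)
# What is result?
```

calc(4, 4) = 4 * 4 * 4 * 4 = 256

Answer: 256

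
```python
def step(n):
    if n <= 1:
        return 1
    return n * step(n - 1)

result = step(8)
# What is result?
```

step(8) = 8 * 7 * 6 * 5 * 4 * 3 * 2 * 1 = 40320

Answer: 40320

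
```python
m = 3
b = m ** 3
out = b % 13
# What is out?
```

Trace:
`m = 3` → m = 3
`b = m ** 3` → b = 27
`out = b % 13` → out = 1
So out = 1

Answer: 1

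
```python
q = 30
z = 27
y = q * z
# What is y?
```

Trace:
`q = 30` → q = 30
`z = 27` → z = 27
`y = q * z` → y = 810
So y = 810

Answer: 810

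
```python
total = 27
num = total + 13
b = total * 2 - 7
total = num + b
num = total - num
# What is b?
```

Trace:
`total = 27` → total = 27
`num = total + 13` → num = 40
`b = total * 2 - 7` → b = 47
`total = num + b` → total = 87
`num = total - num` → num = 47
So b = 47

Answer: 47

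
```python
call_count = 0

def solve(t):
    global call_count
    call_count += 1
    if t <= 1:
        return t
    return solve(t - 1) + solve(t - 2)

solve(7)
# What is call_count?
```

Calls(t) = 1 + Calls(t-1) + Calls(t-2); Calls(0)=Calls(1)=1. For t=7 this gives 41.

Answer: 41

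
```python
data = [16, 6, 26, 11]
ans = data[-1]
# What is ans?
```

Trace:
`data = [16, 6, 26, 11]` → data = [16, 6, 26, 11]
`ans = data[-1]` → ans = 11
So ans = 11

Answer: 11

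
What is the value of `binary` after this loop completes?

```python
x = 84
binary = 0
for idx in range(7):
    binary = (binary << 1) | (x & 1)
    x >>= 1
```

Reverse lowest 7 bits of 84
`binary` takes the values: 0 → 1 → 2 → 5 → 10 → 21

Answer: 21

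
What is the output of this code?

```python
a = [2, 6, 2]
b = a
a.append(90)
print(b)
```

Key concept: basic list aliasing.
Step by step:
`a = [2, 6, 2]` → a = [2, 6, 2]
`b = a` → b = [2, 6, 2] (same object as a)
`a.append(90)` → a = [2, 6, 2, 90] (same object as b); b = [2, 6, 2, 90] (same object as a)
`print(b)` → prints [2, 6, 2, 90]

Answer: [2, 6, 2, 90]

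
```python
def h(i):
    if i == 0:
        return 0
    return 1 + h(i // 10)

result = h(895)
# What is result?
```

Count of digits of 895: 3

Answer: 3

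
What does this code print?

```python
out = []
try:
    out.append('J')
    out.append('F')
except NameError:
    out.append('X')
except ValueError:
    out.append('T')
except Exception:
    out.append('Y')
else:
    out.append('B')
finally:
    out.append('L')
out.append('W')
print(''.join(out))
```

Execution trace: 'J' (try body) → 'F' (try body, no exception) → 'B' (else) → 'L' (finally) → 'W' (after the try/except). Output: JFBLW

Answer: JFBLW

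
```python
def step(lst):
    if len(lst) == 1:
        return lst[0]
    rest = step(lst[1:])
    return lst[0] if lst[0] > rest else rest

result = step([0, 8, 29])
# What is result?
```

Recursive max over [0, 8, 29] = 29

Answer: 29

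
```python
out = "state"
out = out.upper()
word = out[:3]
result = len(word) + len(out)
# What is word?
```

Trace:
`out = "state"` → out = 'state'
`out = out.upper()` → out = 'STATE'
`word = out[:3]` → word = 'STA'
`result = len(word) + len(out)` → result = 8
So word = 'STA'

Answer: 'STA'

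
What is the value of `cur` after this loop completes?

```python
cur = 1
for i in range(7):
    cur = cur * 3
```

Multiply by 3, 7 times: 1 * 3^7 = 2187
`cur` takes the values: 1 → 3 → 9 → 27 → 81 → 243 → 729 → 2187

Answer: 2187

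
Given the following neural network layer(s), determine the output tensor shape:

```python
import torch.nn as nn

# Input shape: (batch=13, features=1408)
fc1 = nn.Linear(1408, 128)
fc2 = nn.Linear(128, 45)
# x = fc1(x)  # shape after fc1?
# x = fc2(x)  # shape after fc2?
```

Input: (13, 1408) -> after fc1: (13, 128) -> Output: (13, 45)

Answer: (13, 45)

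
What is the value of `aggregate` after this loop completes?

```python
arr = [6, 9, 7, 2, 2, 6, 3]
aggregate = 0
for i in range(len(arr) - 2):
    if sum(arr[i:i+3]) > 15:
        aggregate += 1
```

Count windows with sum > 15
`aggregate` takes the values: 0 → 1 → 2

Answer: 2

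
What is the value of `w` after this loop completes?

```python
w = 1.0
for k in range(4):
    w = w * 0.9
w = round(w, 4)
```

Exponential decay: 1.0 * 0.9^4
`w` takes the values: 1.0 → 0.9 → 0.81 → 0.729 → 0.6561

Answer: 0.6561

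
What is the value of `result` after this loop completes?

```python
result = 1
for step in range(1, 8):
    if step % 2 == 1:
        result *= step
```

Product of odd numbers 1 to 7
`result` takes the values: 1 → 3 → 15 → 105

Answer: 105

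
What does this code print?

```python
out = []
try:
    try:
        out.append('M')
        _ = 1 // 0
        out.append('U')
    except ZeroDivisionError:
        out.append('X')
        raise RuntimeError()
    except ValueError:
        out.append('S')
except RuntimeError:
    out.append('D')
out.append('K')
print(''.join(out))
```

Execution trace: 'M' (inner try body) → 'X' (inner except ZeroDivisionError) → 'D' (outer except RuntimeError) → 'K' (after the try/except). Output: MXDK

Answer: MXDK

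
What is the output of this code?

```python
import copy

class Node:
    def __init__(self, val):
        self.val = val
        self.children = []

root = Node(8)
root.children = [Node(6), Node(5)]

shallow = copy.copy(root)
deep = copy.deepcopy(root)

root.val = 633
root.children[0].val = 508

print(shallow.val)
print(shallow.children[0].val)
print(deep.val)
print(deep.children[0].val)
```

Key concept: deep copy with custom objects.
Step by step:
`root = Node(8)` → root = Node(val=8, children=[])
`root.children = [Node(6), Node(5)]` → root = Node(val=8, children=[Node(val=6, children=[]), Node(val=5, children=[])])
`shallow = copy.copy(root)` → shallow = Node(val=8, children=[Node(val=6, children=[]), Node(val=5, children=[])])
`deep = copy.deepcopy(root)` → deep = Node(val=8, children=[Node(val=6, children=[]), Node(val=5, children=[])])
`root.val = 633` → root = Node(val=633, children=[Node(val=6, children=[]), Node(val=5, children=[])])
`root.children[0].val = 508` → root = Node(val=633, children=[Node(val=508, children=[]), Node(val=5, children=[])]); shallow = Node(val=8, children=[Node(val=508, children=[]), Node(val=5, children=[])])
`print(shallow.val)` → prints 8
`print(shallow.children[0].val)` → prints 508
`print(deep.val)` → prints 8
`print(deep.children[0].val)` → prints 6

Answer:
8
508
8
6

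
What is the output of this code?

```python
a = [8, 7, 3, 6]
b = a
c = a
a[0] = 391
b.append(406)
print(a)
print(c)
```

Key concept: multiple aliases.
Step by step:
`a = [8, 7, 3, 6]` → a = [8, 7, 3, 6]
`b = a` → b = [8, 7, 3, 6] (same object as a)
`c = a` → c = [8, 7, 3, 6] (same object as a, b)
`a[0] = 391` → a = [391, 7, 3, 6] (same object as b, c); b = [391, 7, 3, 6] (same object as a, c); c = [391, 7, 3, 6] (same object as a, b)
`b.append(406)` → a = [391, 7, 3, 6, 406] (same object as b, c); b = [391, 7, 3, 6, 406] (same object as a, c); c = [391, 7, 3, 6, 406] (same object as a, b)
`print(a)` → prints [391, 7, 3, 6, 406]
`print(c)` → prints [391, 7, 3, 6, 406]

Answer:
[391, 7, 3, 6, 406]
[391, 7, 3, 6, 406]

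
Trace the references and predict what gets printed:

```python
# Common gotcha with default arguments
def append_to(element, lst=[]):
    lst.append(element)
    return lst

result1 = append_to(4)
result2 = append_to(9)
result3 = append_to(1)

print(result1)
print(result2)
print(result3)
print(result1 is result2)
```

Key concept: mutable default argument gotcha.
Step by step:
`result1 = append_to(4)` → result1 = [4]
`result2 = append_to(9)` → result1 = [4, 9] (same object as result2); result2 = [4, 9] (same object as result1)
`result3 = append_to(1)` → result1 = [4, 9, 1] (same object as result2, result3); result2 = [4, 9, 1] (same object as result1, result3); result3 = [4, 9, 1] (same object as result1, result2)
`print(result1)` → prints [4, 9, 1]
`print(result2)` → prints [4, 9, 1]
`print(result3)` → prints [4, 9, 1]
`print(result1 is result2)` → prints True

Answer:
[4, 9, 1]
[4, 9, 1]
[4, 9, 1]
True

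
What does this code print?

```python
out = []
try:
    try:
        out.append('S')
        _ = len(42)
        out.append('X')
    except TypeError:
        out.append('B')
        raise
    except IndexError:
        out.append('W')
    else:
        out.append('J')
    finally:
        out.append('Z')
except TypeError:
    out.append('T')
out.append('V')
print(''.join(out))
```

Execution trace: 'S' (inner try body) → 'B' (inner except TypeError) → 'Z' (inner finally) → 'T' (outer except TypeError) → 'V' (after the try/except). Output: SBZTV

Answer: SBZTV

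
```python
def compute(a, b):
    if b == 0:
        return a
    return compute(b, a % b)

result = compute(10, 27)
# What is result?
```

compute(10, 27) -> compute(27, 10) -> compute(10, 7) -> compute(7, 3) -> compute(3, 1) -> compute(1, 0) -> 1

Answer: 1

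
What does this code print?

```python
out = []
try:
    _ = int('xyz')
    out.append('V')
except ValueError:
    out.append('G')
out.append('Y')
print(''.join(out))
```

Execution trace: 'G' (except ValueError) → 'Y' (after the try/except). Output: GY

Answer: GY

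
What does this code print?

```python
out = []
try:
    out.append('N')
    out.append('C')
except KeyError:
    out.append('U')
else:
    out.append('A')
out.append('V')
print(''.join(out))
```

Execution trace: 'N' (try body) → 'C' (try body, no exception) → 'A' (else) → 'V' (after the try/except). Output: NCAV

Answer: NCAV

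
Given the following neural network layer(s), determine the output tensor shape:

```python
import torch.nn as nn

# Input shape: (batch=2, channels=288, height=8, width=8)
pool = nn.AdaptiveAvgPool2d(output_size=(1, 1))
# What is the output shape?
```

Input: (2, 288, 8, 8) -> Output: (2, 288, 1, 1)

Answer: (2, 288, 1, 1)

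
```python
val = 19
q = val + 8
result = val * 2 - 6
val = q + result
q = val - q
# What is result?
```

Trace:
`val = 19` → val = 19
`q = val + 8` → q = 27
`result = val * 2 - 6` → result = 32
`val = q + result` → val = 59
`q = val - q` → q = 32
So result = 32

Answer: 32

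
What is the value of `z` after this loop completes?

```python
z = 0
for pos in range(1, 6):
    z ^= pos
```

XOR of 1 to 5
`z` takes the values: 0 → 1 → 3 → 0 → 4 → 1

Answer: 1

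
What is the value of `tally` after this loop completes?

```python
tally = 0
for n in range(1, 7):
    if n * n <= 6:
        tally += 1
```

Count numbers where n² ≤ 6
`tally` takes the values: 0 → 1 → 2

Answer: 2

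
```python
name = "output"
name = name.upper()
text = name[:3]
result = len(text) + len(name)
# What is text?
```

Trace:
`name = "output"` → name = 'output'
`name = name.upper()` → name = 'OUTPUT'
`text = name[:3]` → text = 'OUT'
`result = len(text) + len(name)` → result = 9
So text = 'OUT'

Answer: 'OUT'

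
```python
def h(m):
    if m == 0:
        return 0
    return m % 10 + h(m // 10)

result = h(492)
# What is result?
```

Sum of digits of 492: 2 + 9 + 4 = 15

Answer: 15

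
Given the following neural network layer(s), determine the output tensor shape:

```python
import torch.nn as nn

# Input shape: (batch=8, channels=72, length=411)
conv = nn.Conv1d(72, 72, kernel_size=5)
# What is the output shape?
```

Input: (8, 72, 411) -> Output: (8, 72, 407)

Answer: (8, 72, 407)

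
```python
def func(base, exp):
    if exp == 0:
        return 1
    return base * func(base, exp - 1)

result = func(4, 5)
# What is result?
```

func(4, 5) = 4 * 4 * 4 * 4 * 4 = 1024

Answer: 1024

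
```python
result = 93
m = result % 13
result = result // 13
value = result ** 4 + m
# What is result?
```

Trace:
`result = 93` → result = 93
`m = result % 13` → m = 2
`result = result // 13` → result = 7
`value = result ** 4 + m` → value = 2403
So result = 7

Answer: 7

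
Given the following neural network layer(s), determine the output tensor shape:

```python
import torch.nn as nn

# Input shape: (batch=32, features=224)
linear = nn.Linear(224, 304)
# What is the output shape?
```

Input: (32, 224) -> Output: (32, 304)

Answer: (32, 304)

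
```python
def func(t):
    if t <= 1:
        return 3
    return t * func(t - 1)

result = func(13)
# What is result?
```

func(13) = 13 * 12 * 11 * 10 * 9 * 8 * 7 * 6 * 5 * 4 * 3 * 2 * 3 = 18681062400

Answer: 18681062400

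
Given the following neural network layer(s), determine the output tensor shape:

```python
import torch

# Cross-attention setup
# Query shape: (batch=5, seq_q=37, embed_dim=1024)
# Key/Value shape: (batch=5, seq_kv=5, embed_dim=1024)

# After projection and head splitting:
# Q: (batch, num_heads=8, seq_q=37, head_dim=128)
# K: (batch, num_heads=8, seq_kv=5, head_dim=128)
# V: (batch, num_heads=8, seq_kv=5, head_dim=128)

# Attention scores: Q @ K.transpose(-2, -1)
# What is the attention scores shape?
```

Input: (5, 37, 1024) -> Output: (5, 8, 37, 5)

Answer: (5, 8, 37, 5)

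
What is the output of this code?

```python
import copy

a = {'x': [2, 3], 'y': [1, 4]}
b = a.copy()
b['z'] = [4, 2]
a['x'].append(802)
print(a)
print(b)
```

Key concept: shallow copy of dict with mutable values.
Step by step:
`a = {'x': [2, 3], 'y': [1, 4]}` → a = {'x': [2, 3], 'y': [1, 4]}
`b = a.copy()` → b = {'x': [2, 3], 'y': [1, 4]}
`b['z'] = [4, 2]` → b = {'x': [2, 3], 'y': [1, 4], 'z': [4, 2]}
`a['x'].append(802)` → a = {'x': [2, 3, 802], 'y': [1, 4]}; b = {'x': [2, 3, 802], 'y': [1, 4], 'z': [4, 2]}
`print(a)` → prints {'x': [2, 3, 802], 'y': [1, 4]}
`print(b)` → prints {'x': [2, 3, 802], 'y': [1, 4], 'z': [4, 2]}

Answer:
{'x': [2, 3, 802], 'y': [1, 4]}
{'x': [2, 3, 802], 'y': [1, 4], 'z': [4, 2]}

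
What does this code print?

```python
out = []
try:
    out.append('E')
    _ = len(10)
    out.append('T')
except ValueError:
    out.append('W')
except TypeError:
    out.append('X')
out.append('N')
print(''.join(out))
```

Execution trace: 'E' (try body) → 'X' (except TypeError) → 'N' (after the try/except). Output: EXN

Answer: EXN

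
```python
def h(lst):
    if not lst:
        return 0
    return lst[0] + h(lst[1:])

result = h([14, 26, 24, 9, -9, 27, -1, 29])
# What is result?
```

14 + 26 + 24 + 9 + (-9) + 27 + (-1) + 29 + 0 = 119

Answer: 119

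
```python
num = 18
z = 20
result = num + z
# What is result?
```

Trace:
`num = 18` → num = 18
`z = 20` → z = 20
`result = num + z` → result = 38
So result = 38

Answer: 38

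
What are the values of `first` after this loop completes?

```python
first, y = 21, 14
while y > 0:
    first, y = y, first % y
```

GCD of 21 and 14
`first` takes the values: 21 → 14 → 7

Answer: 7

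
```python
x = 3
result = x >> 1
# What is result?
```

Trace:
`x = 3` → x = 3
`result = x >> 1` → result = 1
So result = 1

Answer: 1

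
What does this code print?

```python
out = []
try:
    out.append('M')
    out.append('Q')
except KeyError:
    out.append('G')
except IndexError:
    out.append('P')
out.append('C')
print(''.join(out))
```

Execution trace: 'M' (try body) → 'Q' (try body, no exception) → 'C' (after the try/except). Output: MQC

Answer: MQC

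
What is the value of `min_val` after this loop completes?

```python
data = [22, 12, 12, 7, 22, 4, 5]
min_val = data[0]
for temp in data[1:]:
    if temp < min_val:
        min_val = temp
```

Minimum of [22, 12, 12, 7, 22, 4, 5]
`min_val` takes the values: 22 → 12 → 7 → 4

Answer: 4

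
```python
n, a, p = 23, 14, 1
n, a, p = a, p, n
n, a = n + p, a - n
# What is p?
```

Trace:
`n, a, p = 23, 14, 1` → n = 23; a = 14; p = 1
`n, a, p = a, p, n` → n = 14; a = 1; p = 23
`n, a = n + p, a - n` → n = 37; a = -13
So p = 23

Answer: 23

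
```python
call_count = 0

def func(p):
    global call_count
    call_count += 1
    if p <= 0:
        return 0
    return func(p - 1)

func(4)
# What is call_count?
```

Linear recursion stepping by 1: 5 calls from p=4 down to ≤0.

Answer: 5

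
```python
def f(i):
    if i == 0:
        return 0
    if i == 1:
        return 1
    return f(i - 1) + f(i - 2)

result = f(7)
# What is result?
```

Build up from base cases: f(0)=0, f(1)=1, f(2)=1, f(3)=2, f(4)=3, f(5)=5, f(6)=8, ..., f(7)=13

Answer: 13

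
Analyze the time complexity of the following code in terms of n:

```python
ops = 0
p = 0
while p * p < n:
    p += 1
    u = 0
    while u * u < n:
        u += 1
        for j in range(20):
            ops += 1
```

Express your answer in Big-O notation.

Each loop level contributes: √n × √n × 1. Multiplying the contributions gives O(n).

Answer: O(n)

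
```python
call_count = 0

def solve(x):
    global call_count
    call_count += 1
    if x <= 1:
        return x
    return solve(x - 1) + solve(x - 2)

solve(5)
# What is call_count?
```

Calls(x) = 1 + Calls(x-1) + Calls(x-2); Calls(0)=Calls(1)=1. For x=5 this gives 15.

Answer: 15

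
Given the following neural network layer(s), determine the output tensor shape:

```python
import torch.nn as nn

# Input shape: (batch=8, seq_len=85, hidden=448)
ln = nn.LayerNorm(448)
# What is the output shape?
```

Input: (8, 85, 448) -> Output: (8, 85, 448)

Answer: (8, 85, 448)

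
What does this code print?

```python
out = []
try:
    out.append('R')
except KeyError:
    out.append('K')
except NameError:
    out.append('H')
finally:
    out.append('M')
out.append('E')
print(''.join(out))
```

Execution trace: 'R' (try body, no exception) → 'M' (finally) → 'E' (after the try/except). Output: RME

Answer: RME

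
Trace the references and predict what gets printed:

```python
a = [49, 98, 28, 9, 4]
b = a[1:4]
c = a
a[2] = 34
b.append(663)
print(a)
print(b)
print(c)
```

Key concept: slice vs alias.
Step by step:
`a = [49, 98, 28, 9, 4]` → a = [49, 98, 28, 9, 4]
`b = a[1:4]` → b = [98, 28, 9]
`c = a` → c = [49, 98, 28, 9, 4] (same object as a)
`a[2] = 34` → a = [49, 98, 34, 9, 4] (same object as c); c = [49, 98, 34, 9, 4] (same object as a)
`b.append(663)` → b = [98, 28, 9, 663]
`print(a)` → prints [49, 98, 34, 9, 4]
`print(b)` → prints [98, 28, 9, 663]
`print(c)` → prints [49, 98, 34, 9, 4]

Answer:
[49, 98, 34, 9, 4]
[98, 28, 9, 663]
[49, 98, 34, 9, 4]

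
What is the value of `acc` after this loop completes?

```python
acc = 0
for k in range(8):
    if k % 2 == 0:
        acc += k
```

Sum of even numbers 0 to 7
`acc` takes the values: 0 → 2 → 6 → 12

Answer: 12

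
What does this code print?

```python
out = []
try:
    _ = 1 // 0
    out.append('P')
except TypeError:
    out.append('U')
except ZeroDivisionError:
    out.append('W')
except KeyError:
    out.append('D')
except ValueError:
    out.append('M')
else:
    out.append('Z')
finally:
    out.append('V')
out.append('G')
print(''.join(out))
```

Execution trace: 'W' (except ZeroDivisionError) → 'V' (finally) → 'G' (after the try/except). Output: WVG

Answer: WVG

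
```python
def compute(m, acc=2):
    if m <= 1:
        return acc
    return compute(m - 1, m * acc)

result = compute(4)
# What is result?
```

Accumulator trace (n, acc): (4, 2) -> (3, 8) -> (2, 24) -> (1, 48) -> return 48

Answer: 48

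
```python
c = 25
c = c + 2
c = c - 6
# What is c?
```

Trace:
`c = 25` → c = 25
`c = c + 2` → c = 27
`c = c - 6` → c = 21
So c = 21

Answer: 21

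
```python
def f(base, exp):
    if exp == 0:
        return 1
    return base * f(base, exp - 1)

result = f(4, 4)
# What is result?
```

f(4, 4) = 4 * 4 * 4 * 4 = 256

Answer: 256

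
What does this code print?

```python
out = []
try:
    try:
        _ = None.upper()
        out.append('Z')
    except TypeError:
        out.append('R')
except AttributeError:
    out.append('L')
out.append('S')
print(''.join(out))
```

Execution trace: 'L' (outer except AttributeError) → 'S' (after the try/except). Output: LS

Answer: LS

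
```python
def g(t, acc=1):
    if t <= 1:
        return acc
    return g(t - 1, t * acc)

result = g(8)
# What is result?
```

Accumulator trace (n, acc): (8, 1) -> (7, 8) -> (6, 56) -> (5, 336) -> (4, 1680) -> (3, 6720) -> (2, 20160) -> (1, 40320) -> return 40320

Answer: 40320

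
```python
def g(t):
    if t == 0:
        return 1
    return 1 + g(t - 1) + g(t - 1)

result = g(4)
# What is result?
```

g(t) = 1 + 2·g(t-1), g(0)=1. Closed form: (1+1)·2^4 - 1 = 31.

Answer: 31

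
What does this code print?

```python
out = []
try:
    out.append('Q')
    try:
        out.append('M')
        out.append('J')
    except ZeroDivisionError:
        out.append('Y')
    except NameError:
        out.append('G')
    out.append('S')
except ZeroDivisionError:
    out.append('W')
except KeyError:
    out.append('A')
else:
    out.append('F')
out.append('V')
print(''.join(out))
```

Execution trace: 'Q' (try body) → 'M' (inner try body) → 'J' (inner try body, no exception) → 'S' (try body, no exception) → 'F' (else) → 'V' (after the try/except). Output: QMJSFV

Answer: QMJSFV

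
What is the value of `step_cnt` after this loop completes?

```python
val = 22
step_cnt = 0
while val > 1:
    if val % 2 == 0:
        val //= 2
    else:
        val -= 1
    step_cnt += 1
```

Steps to reduce 22 to 1
`step_cnt` takes the values: 0 → 1 → 2 → 3 → 4 → 5 → 6

Answer: 6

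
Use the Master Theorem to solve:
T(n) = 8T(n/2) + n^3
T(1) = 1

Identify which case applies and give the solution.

a=8, b=2, f(n)=n^3. log_2(8) = 3. Since c=3 = 3, Case 2 applies: T(n) = Θ(n^log_b(a) · log n) = O(n^3 log n).

Answer: O(n^3 log n) - Case 2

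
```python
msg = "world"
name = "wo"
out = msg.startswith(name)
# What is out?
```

Trace:
`msg = "world"` → msg = 'world'
`name = "wo"` → name = 'wo'
`out = msg.startswith(name)` → out = True
So out = True

Answer: True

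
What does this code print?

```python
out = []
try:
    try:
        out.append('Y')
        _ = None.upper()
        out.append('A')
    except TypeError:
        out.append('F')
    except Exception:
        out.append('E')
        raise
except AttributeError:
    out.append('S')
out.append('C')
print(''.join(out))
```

Execution trace: 'Y' (try body) → 'E' (except Exception) → 'S' (outer except AttributeError) → 'C' (after the try/except). Output: YESC

Answer: YESC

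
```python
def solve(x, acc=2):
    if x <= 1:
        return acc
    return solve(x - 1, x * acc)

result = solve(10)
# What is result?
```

Accumulator trace (n, acc): (10, 2) -> (9, 20) -> (8, 180) -> (7, 1440) -> (6, 10080) -> (5, 60480) -> (4, 302400) -> (3, 1209600) -> (2, 3628800) -> (1, 7257600) -> return 7257600

Answer: 7257600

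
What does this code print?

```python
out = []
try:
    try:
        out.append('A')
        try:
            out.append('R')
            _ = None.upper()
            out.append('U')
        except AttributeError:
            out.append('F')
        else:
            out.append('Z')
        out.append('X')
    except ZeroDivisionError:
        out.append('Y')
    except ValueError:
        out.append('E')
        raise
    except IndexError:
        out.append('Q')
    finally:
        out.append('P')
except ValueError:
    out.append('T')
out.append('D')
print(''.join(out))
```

Execution trace: 'A' (try body) → 'R' (inner try body) → 'F' (inner except AttributeError) → 'X' (try body, no exception) → 'P' (finally) → 'D' (after the try/except). Output: ARFXPD

Answer: ARFXPD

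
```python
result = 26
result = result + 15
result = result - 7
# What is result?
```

Trace:
`result = 26` → result = 26
`result = result + 15` → result = 41
`result = result - 7` → result = 34
So result = 34

Answer: 34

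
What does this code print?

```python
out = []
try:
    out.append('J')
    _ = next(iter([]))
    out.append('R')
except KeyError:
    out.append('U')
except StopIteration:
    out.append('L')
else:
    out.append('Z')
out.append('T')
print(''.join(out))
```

Execution trace: 'J' (try body) → 'L' (except StopIteration) → 'T' (after the try/except). Output: JLT

Answer: JLT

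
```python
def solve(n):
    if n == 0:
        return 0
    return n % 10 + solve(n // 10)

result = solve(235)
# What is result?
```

Sum of digits of 235: 5 + 3 + 2 = 10

Answer: 10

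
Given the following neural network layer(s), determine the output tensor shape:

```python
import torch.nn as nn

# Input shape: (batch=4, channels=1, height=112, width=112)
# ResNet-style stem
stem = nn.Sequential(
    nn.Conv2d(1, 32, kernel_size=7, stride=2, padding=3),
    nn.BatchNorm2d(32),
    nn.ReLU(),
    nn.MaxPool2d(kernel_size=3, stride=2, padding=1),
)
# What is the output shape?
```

Input: (4, 1, 112, 112) -> after Conv2d 7x7 stride=2: (4, 32, 56, 56) -> Output: (4, 32, 28, 28)

Answer: (4, 32, 28, 28)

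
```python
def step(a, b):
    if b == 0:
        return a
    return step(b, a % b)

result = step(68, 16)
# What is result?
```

step(68, 16) -> step(16, 4) -> step(4, 0) -> 4

Answer: 4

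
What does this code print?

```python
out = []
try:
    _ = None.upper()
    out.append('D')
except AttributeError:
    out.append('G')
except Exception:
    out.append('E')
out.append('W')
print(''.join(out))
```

Execution trace: 'G' (except AttributeError) → 'W' (after the try/except). Output: GW

Answer: GW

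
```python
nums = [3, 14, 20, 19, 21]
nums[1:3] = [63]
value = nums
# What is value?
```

Trace:
`nums = [3, 14, 20, 19, 21]` → nums = [3, 14, 20, 19, 21]
`nums[1:3] = [63]` → nums = [3, 63, 19, 21]
`value = nums` → value = [3, 63, 19, 21]
So value = [3, 63, 19, 21]

Answer: [3, 63, 19, 21]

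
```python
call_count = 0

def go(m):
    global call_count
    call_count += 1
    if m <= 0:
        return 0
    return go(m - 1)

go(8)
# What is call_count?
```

Linear recursion stepping by 1: 9 calls from m=8 down to ≤0.

Answer: 9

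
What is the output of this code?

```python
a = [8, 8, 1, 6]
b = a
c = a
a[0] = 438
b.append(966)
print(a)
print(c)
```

Key concept: multiple aliases.
Step by step:
`a = [8, 8, 1, 6]` → a = [8, 8, 1, 6]
`b = a` → b = [8, 8, 1, 6] (same object as a)
`c = a` → c = [8, 8, 1, 6] (same object as a, b)
`a[0] = 438` → a = [438, 8, 1, 6] (same object as b, c); b = [438, 8, 1, 6] (same object as a, c); c = [438, 8, 1, 6] (same object as a, b)
`b.append(966)` → a = [438, 8, 1, 6, 966] (same object as b, c); b = [438, 8, 1, 6, 966] (same object as a, c); c = [438, 8, 1, 6, 966] (same object as a, b)
`print(a)` → prints [438, 8, 1, 6, 966]
`print(c)` → prints [438, 8, 1, 6, 966]

Answer:
[438, 8, 1, 6, 966]
[438, 8, 1, 6, 966]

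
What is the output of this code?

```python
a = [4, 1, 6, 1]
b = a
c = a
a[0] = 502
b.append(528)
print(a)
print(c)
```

Key concept: multiple aliases.
Step by step:
`a = [4, 1, 6, 1]` → a = [4, 1, 6, 1]
`b = a` → b = [4, 1, 6, 1] (same object as a)
`c = a` → c = [4, 1, 6, 1] (same object as a, b)
`a[0] = 502` → a = [502, 1, 6, 1] (same object as b, c); b = [502, 1, 6, 1] (same object as a, c); c = [502, 1, 6, 1] (same object as a, b)
`b.append(528)` → a = [502, 1, 6, 1, 528] (same object as b, c); b = [502, 1, 6, 1, 528] (same object as a, c); c = [502, 1, 6, 1, 528] (same object as a, b)
`print(a)` → prints [502, 1, 6, 1, 528]
`print(c)` → prints [502, 1, 6, 1, 528]

Answer:
[502, 1, 6, 1, 528]
[502, 1, 6, 1, 528]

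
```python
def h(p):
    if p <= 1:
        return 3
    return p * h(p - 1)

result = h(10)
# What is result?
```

h(10) = 10 * 9 * 8 * 7 * 6 * 5 * 4 * 3 * 2 * 3 = 10886400

Answer: 10886400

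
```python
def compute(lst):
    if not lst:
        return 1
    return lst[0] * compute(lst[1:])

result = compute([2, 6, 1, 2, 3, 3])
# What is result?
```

Product over [2, 6, 1, 2, 3, 3] = 2 * 6 * 1 * 2 * 3 * 3 = 216

Answer: 216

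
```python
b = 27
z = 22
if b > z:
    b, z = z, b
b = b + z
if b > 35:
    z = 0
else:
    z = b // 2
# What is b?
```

Trace:
`b = 27` → b = 27
`z = 22` → z = 22
`if b > z: ...` → b > z is True → b = 22; z = 27
`b = b + z` → b = 49
`if b > 35: ...` → b > 35 is True → z = 0
So b = 49

Answer: 49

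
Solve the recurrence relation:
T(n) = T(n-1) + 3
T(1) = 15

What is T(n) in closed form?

Unrolling: T(n) = T(1) + 3·(n-1) = 15 + 3(n-1) = 3n + 12.

Answer: T(n) = 3n + 12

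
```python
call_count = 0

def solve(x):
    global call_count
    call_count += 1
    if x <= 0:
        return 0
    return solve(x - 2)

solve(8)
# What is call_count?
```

Linear recursion stepping by 2: 5 calls from x=8 down to ≤0.

Answer: 5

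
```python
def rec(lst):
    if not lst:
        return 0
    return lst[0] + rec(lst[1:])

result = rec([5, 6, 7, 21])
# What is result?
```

5 + 6 + 7 + 21 + 0 = 39

Answer: 39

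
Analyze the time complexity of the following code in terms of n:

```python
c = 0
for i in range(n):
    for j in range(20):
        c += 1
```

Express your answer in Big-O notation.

Each loop level contributes: n × 1. Multiplying the contributions gives O(n).

Answer: O(n)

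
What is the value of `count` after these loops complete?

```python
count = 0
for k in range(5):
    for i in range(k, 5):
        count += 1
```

Upper triangle: 5 + 4 + ... + 1
`count` takes the values: 0 → 1 → 2 → 3 → 4 → 5 → 6 → 7 → 8 → 9 → 10 → 11 → 12 → 13 → 14 → 15

Answer: 15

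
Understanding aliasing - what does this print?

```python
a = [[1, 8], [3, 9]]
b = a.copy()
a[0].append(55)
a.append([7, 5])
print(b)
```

Key concept: shallow copy with nested lists.
Step by step:
`a = [[1, 8], [3, 9]]` → a = [[1, 8], [3, 9]]
`b = a.copy()` → b = [[1, 8], [3, 9]]
`a[0].append(55)` → a = [[1, 8, 55], [3, 9]]; b = [[1, 8, 55], [3, 9]]
`a.append([7, 5])` → a = [[1, 8, 55], [3, 9], [7, 5]]
`print(b)` → prints [[1, 8, 55], [3, 9]]

Answer: [[1, 8, 55], [3, 9]]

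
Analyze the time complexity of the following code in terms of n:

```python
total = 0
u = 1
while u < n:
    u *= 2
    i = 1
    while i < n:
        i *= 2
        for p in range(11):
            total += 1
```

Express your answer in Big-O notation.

Each loop level contributes: log n × log n × 1. Multiplying the contributions gives O(log² n).

Answer: O(log² n)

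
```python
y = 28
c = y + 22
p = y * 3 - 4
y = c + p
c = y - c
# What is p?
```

Trace:
`y = 28` → y = 28
`c = y + 22` → c = 50
`p = y * 3 - 4` → p = 80
`y = c + p` → y = 130
`c = y - c` → c = 80
So p = 80

Answer: 80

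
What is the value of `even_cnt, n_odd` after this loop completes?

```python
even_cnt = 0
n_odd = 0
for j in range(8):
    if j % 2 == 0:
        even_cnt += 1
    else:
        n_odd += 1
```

Count evens and odds in range(8)
`even_cnt, n_odd` takes the values: (0, 0) → (1, 0) → (1, 1) → (2, 1) → (2, 2) → (3, 2) → (3, 3) → (4, 3) → (4, 4)

Answer: 4, 4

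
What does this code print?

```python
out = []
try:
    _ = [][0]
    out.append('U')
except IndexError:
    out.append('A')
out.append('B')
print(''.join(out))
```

Execution trace: 'A' (except IndexError) → 'B' (after the try/except). Output: AB

Answer: AB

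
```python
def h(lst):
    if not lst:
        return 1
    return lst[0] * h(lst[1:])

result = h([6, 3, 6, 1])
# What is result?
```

Product over [6, 3, 6, 1] = 6 * 3 * 6 * 1 = 108

Answer: 108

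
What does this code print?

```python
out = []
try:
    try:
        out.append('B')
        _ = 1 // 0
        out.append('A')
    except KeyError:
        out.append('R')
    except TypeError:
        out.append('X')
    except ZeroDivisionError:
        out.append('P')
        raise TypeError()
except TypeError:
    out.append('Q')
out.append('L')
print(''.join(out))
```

Execution trace: 'B' (inner try body) → 'P' (inner except ZeroDivisionError) → 'Q' (outer except TypeError) → 'L' (after the try/except). Output: BPQL

Answer: BPQL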